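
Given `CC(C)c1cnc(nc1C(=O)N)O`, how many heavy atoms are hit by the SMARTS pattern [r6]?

The query [r6] means: r6 matches atoms in a six-membered ring.
Check the 13 heavy atoms by environment: 2× n (aromatic, in 6-ring) → match; 4× c (aromatic, in 6-ring) → match; 4× C (acyclic) → no; 2× O (acyclic) → no; 1× N (acyclic) → no.
Summing the matching environments: 2 + 4 = 6 matching atoms.

6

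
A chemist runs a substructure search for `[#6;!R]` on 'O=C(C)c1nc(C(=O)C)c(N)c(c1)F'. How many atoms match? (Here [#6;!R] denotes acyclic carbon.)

4

Check the 14 heavy atoms by environment: 1× n (aromatic, in 6-ring) → no; 5× c (aromatic, in 6-ring) → no; 4× C (acyclic) → match; 2× O (acyclic) → no; 1× F (acyclic) → no; 1× N (acyclic) → no.
That gives 4 matching atoms.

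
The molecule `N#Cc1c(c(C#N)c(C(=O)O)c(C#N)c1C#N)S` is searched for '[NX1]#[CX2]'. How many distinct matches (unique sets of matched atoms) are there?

[NX1]#[CX2] is the SMARTS for a nitrile: a nitrogen triple-bonded to a two-connected carbon.
The molecule carries 4 separate instances of a nitrile (-C#N) meeting every constraint; each maps to a distinct set of atoms, giving 4 matches.

4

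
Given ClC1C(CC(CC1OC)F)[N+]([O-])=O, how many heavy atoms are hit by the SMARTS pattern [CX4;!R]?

1

Check the 13 heavy atoms by environment: 6× C (X4, in 6-ring) → no; 1× F (X1, acyclic) → no; 1× O (X2, acyclic) → no; 1× C (X4, acyclic) → match; 1× N (charge +1, X3, acyclic) → no; 1× O (charge -1, X1, acyclic) → no; 1× O (X1, acyclic) → no; 1× Cl (X1, acyclic) → no.
That gives 1 matching atom.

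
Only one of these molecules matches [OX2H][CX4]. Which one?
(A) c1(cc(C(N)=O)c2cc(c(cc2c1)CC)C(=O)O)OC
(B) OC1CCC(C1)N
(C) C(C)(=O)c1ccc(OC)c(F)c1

B

[OX2H][CX4] describes a hydroxyl oxygen bound to an sp3 (X4) carbon (an aliphatic alcohol).
(A) has a methoxy ether (-OCH3) but the oxygen has H0 (ether), not H1.
(B) contains a hydroxyl group (-OH), which satisfies every atom and bond constraint.
(C) has a methoxy ether (-OCH3) but the oxygen has H0 (ether), not H1.
So the answer is (B).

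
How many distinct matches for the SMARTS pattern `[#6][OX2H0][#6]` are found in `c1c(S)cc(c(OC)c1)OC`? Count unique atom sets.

2

[#6][OX2H0][#6] is the SMARTS for an ether: an aliphatic oxygen bridging two carbons with no H on the oxygen.
The molecule carries 2 separate instances of a methoxy ether (-OCH3) meeting every constraint; each maps to a distinct set of atoms, giving 2 matches.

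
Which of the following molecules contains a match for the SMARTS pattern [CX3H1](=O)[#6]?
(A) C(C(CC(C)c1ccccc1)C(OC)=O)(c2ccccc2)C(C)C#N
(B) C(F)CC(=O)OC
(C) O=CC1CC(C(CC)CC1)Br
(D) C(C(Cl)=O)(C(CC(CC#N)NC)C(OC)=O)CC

C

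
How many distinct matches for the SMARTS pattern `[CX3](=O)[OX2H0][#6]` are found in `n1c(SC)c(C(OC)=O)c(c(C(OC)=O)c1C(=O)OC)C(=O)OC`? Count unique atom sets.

[CX3](=O)[OX2H0][#6] is the SMARTS for an ester: a carbonyl carbon bonded to an oxygen that is itself bonded to carbon (no H on that O).
The molecule carries 4 separate instances of a methyl-ester group (-C(=O)OCH3) meeting every constraint; each maps to a distinct set of atoms, giving 4 matches.

4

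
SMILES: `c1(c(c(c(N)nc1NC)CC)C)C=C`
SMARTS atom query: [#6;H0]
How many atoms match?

Check the 14 heavy atoms by environment: 1× n (aromatic, H0) → no; 5× c (aromatic, H0) → match; 3× C (H3) → no; 1× N (H2) → no; 1× C (H1) → no; 2× C (H2) → no; 1× N (H1) → no.
That gives 5 matching atoms.

5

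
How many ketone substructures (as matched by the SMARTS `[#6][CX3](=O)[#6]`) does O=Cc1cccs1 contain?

0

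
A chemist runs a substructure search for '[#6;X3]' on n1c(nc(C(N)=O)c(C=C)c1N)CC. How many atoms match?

The query [#6;X3] means: any carbon (aromatic or not) with three total connections.
Check the 14 heavy atoms by environment: 2× n (aromatic, X2) → no; 4× c (aromatic, X3) → match; 3× C (X3) → match; 2× C (X4) → no; 1× O (X1) → no; 2× N (X3) → no.
Summing the matching environments: 4 + 3 = 7 matching atoms.

7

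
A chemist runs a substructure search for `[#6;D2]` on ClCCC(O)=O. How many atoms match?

The query [#6;D2] means: any carbon bonded to exactly two heavy atoms.
Check the 6 heavy atoms by environment: 2× C (D2) → match; 1× Cl (D1) → no; 1× C (D3) → no; 2× O (D1) → no.
That gives 2 matching atoms.

2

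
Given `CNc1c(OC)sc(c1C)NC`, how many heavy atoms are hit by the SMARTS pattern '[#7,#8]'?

3

The query [#7,#8] means: nitrogen or oxygen (comma = OR).
Check the 12 heavy atoms by environment: 1× s (aromatic) → no; 4× c (aromatic) → no; 4× C → no; 2× N → match; 1× O → match.
Summing the matching environments: 2 + 1 = 3 matching atoms.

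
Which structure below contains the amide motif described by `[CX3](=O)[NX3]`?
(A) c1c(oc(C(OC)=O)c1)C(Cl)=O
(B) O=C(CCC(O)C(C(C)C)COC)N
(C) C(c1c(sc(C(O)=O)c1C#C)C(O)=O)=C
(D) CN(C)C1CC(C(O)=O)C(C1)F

B

[CX3](=O)[NX3] describes a carbonyl carbon bonded to a trivalent nitrogen (an amide).
(A) has a methyl-ester group (-C(=O)OCH3) but the carbonyl is bonded to O, not to an NX3 nitrogen.
(B) contains a primary amide (-C(=O)NH2), which satisfies every atom and bond constraint.
(C) has a carboxylic acid group (-C(=O)OH) but the carbonyl is bonded to O, not to an NX3 nitrogen.
(D) has a carboxylic acid group (-C(=O)OH) but the carbonyl is bonded to O, not to an NX3 nitrogen.
So the answer is (B).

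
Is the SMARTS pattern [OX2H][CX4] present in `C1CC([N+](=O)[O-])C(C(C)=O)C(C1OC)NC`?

The pattern [OX2H][CX4] describes a hydroxyl oxygen bound to an sp3 (X4) carbon — an aliphatic alcohol.
The closest candidate here is a methoxy ether (-OCH3), but the oxygen has H0 (ether), not H1. No other fragment satisfies the full query, so there is no match.

No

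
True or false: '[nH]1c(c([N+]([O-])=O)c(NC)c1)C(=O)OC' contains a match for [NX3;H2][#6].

False

The pattern [NX3;H2][#6] describes a trivalent nitrogen with two H attached to carbon — a primary amine.
The closest candidate here is an N-methylamino group (-NHCH3), but the nitrogen bears two carbons and only one H (H1), not H2. No other fragment satisfies the full query, so there is no match.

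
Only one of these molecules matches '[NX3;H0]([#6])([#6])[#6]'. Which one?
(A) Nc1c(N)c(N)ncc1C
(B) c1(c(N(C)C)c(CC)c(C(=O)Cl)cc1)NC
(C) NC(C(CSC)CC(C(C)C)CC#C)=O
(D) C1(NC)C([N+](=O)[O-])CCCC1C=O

B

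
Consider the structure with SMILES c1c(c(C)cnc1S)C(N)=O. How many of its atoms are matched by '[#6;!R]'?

The query [#6;!R] means: carbon not in any ring.
Check the 11 heavy atoms by environment: 1× n (aromatic, in 6-ring) → no; 5× c (aromatic, in 6-ring) → no; 1× S (acyclic) → no; 2× C (acyclic) → match; 1× O (acyclic) → no; 1× N (acyclic) → no.
That gives 2 matching atoms.

2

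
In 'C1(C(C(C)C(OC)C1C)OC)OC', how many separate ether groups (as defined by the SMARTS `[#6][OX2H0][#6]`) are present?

3

[#6][OX2H0][#6] is the SMARTS for an ether: an aliphatic oxygen bridging two carbons with no H on the oxygen.
The molecule carries 3 separate instances of a methoxy ether (-OCH3) meeting every constraint; each maps to a distinct set of atoms, giving 3 matches.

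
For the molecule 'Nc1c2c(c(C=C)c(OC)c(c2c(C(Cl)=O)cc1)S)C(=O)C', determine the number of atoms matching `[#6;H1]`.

3

The query [#6;H1] means: any carbon bearing exactly one hydrogen.
Check the 22 heavy atoms by environment: 8× c (aromatic, H0) → no; 2× c (aromatic, H1) → match; 1× N (H2) → no; 2× C (H0) → no; 3× O (H0) → no; 2× C (H3) → no; 1× Cl (H0) → no; 1× S (H1) → no; 1× C (H1) → match; 1× C (H2) → no.
Summing the matching environments: 2 + 1 = 3 matching atoms.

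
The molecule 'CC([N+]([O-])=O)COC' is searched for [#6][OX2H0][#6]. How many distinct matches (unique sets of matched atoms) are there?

[#6][OX2H0][#6] is the SMARTS for an ether: an aliphatic oxygen bridging two carbons with no H on the oxygen.
Exactly one fragment in the molecule meets all constraints, giving 1 match.

1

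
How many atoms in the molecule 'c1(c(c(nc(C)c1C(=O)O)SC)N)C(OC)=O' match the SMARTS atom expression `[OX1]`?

2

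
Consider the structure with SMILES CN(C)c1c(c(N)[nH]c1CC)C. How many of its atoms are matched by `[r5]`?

5

The query [r5] means: r5 matches atoms in a five-membered ring.
Check the 12 heavy atoms by environment: 1× n (aromatic, in 5-ring) → match; 4× c (aromatic, in 5-ring) → match; 2× N (acyclic) → no; 5× C (acyclic) → no.
Summing the matching environments: 1 + 4 = 5 matching atoms.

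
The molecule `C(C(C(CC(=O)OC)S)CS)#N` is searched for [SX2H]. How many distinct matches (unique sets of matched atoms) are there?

[SX2H] is the SMARTS for a thiol: an aliphatic sulfur with two connections, one being H.
The molecule carries 2 separate instances of a thiol (-SH) meeting every constraint; each maps to a distinct set of atoms, giving 2 matches.

2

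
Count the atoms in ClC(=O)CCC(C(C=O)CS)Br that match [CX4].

5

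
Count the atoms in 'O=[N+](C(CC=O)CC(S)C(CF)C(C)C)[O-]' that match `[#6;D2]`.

The query [#6;D2] means: any carbon bonded to exactly two heavy atoms.
Check the 16 heavy atoms by environment: 4× C (D2) → match; 4× C (D3) → no; 1× N (charge +1, D3) → no; 1× O (charge -1, D1) → no; 2× O (D1) → no; 1× S (D1) → no; 1× F (D1) → no; 2× C (D1) → no.
That gives 4 matching atoms.

4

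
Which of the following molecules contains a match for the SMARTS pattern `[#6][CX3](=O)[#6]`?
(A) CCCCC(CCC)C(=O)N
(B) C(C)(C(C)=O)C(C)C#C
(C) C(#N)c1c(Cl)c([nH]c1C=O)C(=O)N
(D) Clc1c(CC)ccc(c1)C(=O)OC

[#6][CX3](=O)[#6] describes a carbonyl carbon (no H) flanked by two carbons (a ketone).
(A) has a primary amide (-C(=O)NH2) but one neighbour of the carbonyl carbon is N, not C.
(B) contains an acetyl/ketone group (-C(=O)CH3), which satisfies every atom and bond constraint.
(C) has a primary amide (-C(=O)NH2) but one neighbour of the carbonyl carbon is N, not C.
(D) has a methyl-ester group (-C(=O)OCH3) but one neighbour of the carbonyl carbon is O, not C.
So the answer is (B).

B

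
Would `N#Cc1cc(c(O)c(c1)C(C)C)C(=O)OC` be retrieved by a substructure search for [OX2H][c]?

Yes

The pattern [OX2H][c] describes a hydroxyl oxygen attached to an aromatic carbon — a phenol.
The molecule carries a hydroxyl group (-OH), whose atoms satisfy every constraint of the query, so the pattern matches.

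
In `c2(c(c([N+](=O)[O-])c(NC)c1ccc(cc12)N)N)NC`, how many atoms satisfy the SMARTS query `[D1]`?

6

The query [D1] means: atom with exactly one heavy-atom neighbour (degree 1).
Check the 19 heavy atoms by environment: 7× c (aromatic, D3) → no; 3× c (aromatic, D2) → no; 1× N (charge +1, D3) → no; 1× O (charge -1, D1) → match; 1× O (D1) → match; 2× N (D1) → match; 2× N (D2) → no; 2× C (D1) → match.
Summing the matching environments: 1 + 1 + 2 + 2 = 6 matching atoms.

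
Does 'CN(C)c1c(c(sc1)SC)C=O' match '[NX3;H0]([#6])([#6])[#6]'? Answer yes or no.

Yes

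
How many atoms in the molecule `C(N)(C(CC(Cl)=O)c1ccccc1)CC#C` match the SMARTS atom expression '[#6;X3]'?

7

The query [#6;X3] means: any carbon (aromatic or not) with three total connections.
Check the 16 heavy atoms by environment: 4× C (X4) → no; 6× c (aromatic, X3) → match; 2× C (X2) → no; 1× N (X3) → no; 1× C (X3) → match; 1× O (X1) → no; 1× Cl (X1) → no.
Summing the matching environments: 6 + 1 = 7 matching atoms.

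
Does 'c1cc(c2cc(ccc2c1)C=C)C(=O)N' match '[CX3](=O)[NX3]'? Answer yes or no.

The pattern [CX3](=O)[NX3] describes a carbonyl carbon bonded to a trivalent nitrogen — an amide.
The molecule carries a primary amide (-C(=O)NH2), whose atoms satisfy every constraint of the query, so the pattern matches.

Yes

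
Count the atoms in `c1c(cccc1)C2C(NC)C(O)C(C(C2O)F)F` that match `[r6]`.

The query [r6] means: r6 matches atoms in a six-membered ring.
Check the 18 heavy atoms by environment: 6× C (in 6-ring) → match; 2× F (acyclic) → no; 6× c (aromatic, in 6-ring) → match; 2× O (acyclic) → no; 1× N (acyclic) → no; 1× C (acyclic) → no.
Summing the matching environments: 6 + 6 = 12 matching atoms.

12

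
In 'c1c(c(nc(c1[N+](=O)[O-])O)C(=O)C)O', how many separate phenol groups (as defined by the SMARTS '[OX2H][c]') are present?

2

[OX2H][c] is the SMARTS for a phenol: a hydroxyl oxygen attached to an aromatic carbon.
The molecule carries 2 separate instances of a hydroxyl group (-OH) meeting every constraint; each maps to a distinct set of atoms, giving 2 matches.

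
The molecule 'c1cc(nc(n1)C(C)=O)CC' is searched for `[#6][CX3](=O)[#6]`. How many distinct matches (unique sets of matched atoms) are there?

[#6][CX3](=O)[#6] is the SMARTS for a ketone: a carbonyl carbon (no H) flanked by two carbons.
Exactly one fragment in the molecule meets all constraints, giving 1 match.

1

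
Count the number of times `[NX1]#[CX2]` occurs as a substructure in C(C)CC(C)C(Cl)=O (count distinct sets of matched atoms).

0

[NX1]#[CX2] is the SMARTS for a nitrile: a nitrogen triple-bonded to a two-connected carbon.
No fragment in the molecule satisfies every constraint, giving 0 matches.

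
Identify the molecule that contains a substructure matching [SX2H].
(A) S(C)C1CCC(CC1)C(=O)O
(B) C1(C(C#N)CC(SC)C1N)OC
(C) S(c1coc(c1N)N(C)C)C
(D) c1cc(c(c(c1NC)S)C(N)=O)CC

D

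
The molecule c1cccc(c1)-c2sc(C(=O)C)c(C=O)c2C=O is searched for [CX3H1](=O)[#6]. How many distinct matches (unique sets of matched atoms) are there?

2

[CX3H1](=O)[#6] is the SMARTS for an aldehyde: an sp2 carbon with one H, double-bonded to O and single-bonded to carbon.
The molecule carries 2 separate instances of an aldehyde (-CHO) meeting every constraint; each maps to a distinct set of atoms, giving 2 matches.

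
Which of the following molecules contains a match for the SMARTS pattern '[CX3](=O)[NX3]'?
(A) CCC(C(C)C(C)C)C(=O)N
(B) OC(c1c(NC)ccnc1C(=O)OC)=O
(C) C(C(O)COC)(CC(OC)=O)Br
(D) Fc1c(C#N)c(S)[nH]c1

[CX3](=O)[NX3] describes a carbonyl carbon bonded to a trivalent nitrogen (an amide).
(A) contains a primary amide (-C(=O)NH2), which satisfies every atom and bond constraint.
(B) has a methyl-ester group (-C(=O)OCH3) but the carbonyl is bonded to O, not to an NX3 nitrogen.
(C) has a methyl-ester group (-C(=O)OCH3) but the carbonyl is bonded to O, not to an NX3 nitrogen.
(D) has a nitrile (-C#N) but the nitrile N is NX1 (triple-bonded), not NX3.
So the answer is (A).

A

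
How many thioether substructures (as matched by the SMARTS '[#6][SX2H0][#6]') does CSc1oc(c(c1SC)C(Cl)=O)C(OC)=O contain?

2

[#6][SX2H0][#6] is the SMARTS for a thioether: an aliphatic sulfur bridging two carbons with no H on the sulfur.
The molecule carries 2 separate instances of a methylthio ether (-SCH3) meeting every constraint; each maps to a distinct set of atoms, giving 2 matches.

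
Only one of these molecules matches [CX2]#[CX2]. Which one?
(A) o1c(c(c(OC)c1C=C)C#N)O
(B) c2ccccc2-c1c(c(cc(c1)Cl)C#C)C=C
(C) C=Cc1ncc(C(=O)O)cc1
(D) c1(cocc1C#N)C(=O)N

B

[CX2]#[CX2] describes a carbon-carbon triple bond (an alkyne).
(A) has a vinyl group (-CH=CH2) but the C=C is a double bond; both carbons are CX3, not CX2.
(B) contains an ethynyl group (-C#CH), which satisfies every atom and bond constraint.
(C) has a vinyl group (-CH=CH2) but the C=C is a double bond; both carbons are CX3, not CX2.
(D) has a nitrile (-C#N) but the triple bond is C#N, not C#C.
So the answer is (B).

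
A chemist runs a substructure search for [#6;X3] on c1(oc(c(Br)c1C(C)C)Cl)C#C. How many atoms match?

4

The query [#6;X3] means: any carbon (aromatic or not) with three total connections.
Check the 12 heavy atoms by environment: 1× o (aromatic, X2) → no; 4× c (aromatic, X3) → match; 2× C (X2) → no; 1× Cl (X1) → no; 1× Br (X1) → no; 3× C (X4) → no.
That gives 4 matching atoms.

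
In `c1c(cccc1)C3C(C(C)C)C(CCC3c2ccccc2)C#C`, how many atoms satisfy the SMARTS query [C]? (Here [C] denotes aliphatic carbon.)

The query [C] means: uppercase C matches aliphatic (non-aromatic) carbon only.
Check the 23 heavy atoms by environment: 11× C → match; 12× c (aromatic) → no.
That gives 11 matching atoms.

11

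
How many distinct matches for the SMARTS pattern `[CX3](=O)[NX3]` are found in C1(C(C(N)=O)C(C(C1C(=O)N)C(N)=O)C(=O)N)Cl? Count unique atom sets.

4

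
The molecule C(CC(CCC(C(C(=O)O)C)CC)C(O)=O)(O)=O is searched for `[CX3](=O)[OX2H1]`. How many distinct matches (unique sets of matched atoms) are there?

[CX3](=O)[OX2H1] is the SMARTS for a carboxylic acid: an sp2 carbon double-bonded to O and single-bonded to an -OH oxygen.
The molecule carries 3 separate instances of a carboxylic acid group (-C(=O)OH) meeting every constraint; each maps to a distinct set of atoms, giving 3 matches.

3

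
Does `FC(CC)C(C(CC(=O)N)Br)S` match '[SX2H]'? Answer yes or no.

Yes

The pattern [SX2H] describes an aliphatic sulfur with two connections, one being H — a thiol.
The molecule carries a thiol (-SH), whose atoms satisfy every constraint of the query, so the pattern matches.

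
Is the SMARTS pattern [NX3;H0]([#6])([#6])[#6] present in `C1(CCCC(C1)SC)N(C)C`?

The pattern [NX3;H0]([#6])([#6])[#6] describes a trivalent nitrogen with no H, bonded to three carbons — a tertiary amine.
The molecule carries a dimethylamino group (-N(CH3)2), whose atoms satisfy every constraint of the query, so the pattern matches.

Yes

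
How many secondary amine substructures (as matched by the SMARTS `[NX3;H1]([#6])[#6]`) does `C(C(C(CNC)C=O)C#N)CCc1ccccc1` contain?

[NX3;H1]([#6])[#6] is the SMARTS for a secondary amine: a trivalent nitrogen with one H, bonded to two carbons.
Exactly one fragment in the molecule meets all constraints, giving 1 match.

1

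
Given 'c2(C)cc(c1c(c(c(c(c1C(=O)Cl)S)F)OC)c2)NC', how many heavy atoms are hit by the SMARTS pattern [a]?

The query [a] means: a matches any aromatic atom.
Check the 20 heavy atoms by environment: 10× c (aromatic) → match; 4× C → no; 2× O → no; 1× Cl → no; 1× F → no; 1× N → no; 1× S → no.
That gives 10 matching atoms.

10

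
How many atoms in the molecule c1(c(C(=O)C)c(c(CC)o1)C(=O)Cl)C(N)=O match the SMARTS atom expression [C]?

The query [C] means: uppercase C matches aliphatic (non-aromatic) carbon only.
Check the 16 heavy atoms by environment: 1× o (aromatic) → no; 4× c (aromatic) → no; 6× C → match; 3× O → no; 1× Cl → no; 1× N → no.
That gives 6 matching atoms.

6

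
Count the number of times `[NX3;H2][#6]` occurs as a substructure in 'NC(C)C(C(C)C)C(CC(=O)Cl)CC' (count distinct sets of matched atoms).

1

[NX3;H2][#6] is the SMARTS for a primary amine: a trivalent nitrogen with two H attached to carbon.
Exactly one fragment in the molecule meets all constraints, giving 1 match.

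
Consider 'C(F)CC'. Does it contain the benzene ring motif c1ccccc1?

The pattern c1ccccc1 describes six aromatic carbons in a ring — a benzene ring.
The closest candidate here is a methyl group (-CH3), but no six-membered all-carbon aromatic ring is present. No other fragment satisfies the full query, so there is no match.

No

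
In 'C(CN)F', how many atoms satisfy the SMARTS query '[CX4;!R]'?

2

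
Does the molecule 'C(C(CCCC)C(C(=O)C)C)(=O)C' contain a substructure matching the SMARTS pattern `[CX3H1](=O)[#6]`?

No

The pattern [CX3H1](=O)[#6] describes an sp2 carbon with one H, double-bonded to O and single-bonded to carbon — an aldehyde.
The closest candidate here is an acetyl/ketone group (-C(=O)CH3), but the carbonyl carbon has H0 (two carbon neighbours), not H1. No other fragment satisfies the full query, so there is no match.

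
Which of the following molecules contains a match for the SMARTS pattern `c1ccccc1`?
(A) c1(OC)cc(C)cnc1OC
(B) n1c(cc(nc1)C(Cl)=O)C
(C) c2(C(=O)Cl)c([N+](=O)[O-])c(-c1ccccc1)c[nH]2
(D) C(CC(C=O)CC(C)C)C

C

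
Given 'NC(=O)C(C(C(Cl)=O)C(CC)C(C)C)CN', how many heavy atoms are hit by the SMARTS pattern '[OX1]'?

2

The query [OX1] means: aliphatic oxygen with one total connection — typically a carbonyl =O or an oxide.
Check the 16 heavy atoms by environment: 9× C (X4) → no; 2× C (X3) → no; 2× O (X1) → match; 1× Cl (X1) → no; 2× N (X3) → no.
That gives 2 matching atoms.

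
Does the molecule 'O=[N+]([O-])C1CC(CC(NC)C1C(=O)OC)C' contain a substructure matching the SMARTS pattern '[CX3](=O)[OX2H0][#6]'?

The pattern [CX3](=O)[OX2H0][#6] describes a carbonyl carbon bonded to an oxygen that is itself bonded to carbon (no H on that O) — an ester.
The molecule carries a methyl-ester group (-C(=O)OCH3), whose atoms satisfy every constraint of the query, so the pattern matches.

Yes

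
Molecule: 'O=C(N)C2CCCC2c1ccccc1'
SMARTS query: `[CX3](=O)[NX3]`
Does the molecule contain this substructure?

Yes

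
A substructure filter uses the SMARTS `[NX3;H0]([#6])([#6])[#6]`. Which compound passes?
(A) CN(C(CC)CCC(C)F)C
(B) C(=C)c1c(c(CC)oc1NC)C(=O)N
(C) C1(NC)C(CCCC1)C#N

A

[NX3;H0]([#6])([#6])[#6] describes a trivalent nitrogen with no H, bonded to three carbons (a tertiary amine).
(A) contains a dimethylamino group (-N(CH3)2), which satisfies every atom and bond constraint.
(B) has an N-methylamino group (-NHCH3) but the nitrogen still has one H (H1), not H0.
(C) has an N-methylamino group (-NHCH3) but the nitrogen still has one H (H1), not H0.
So the answer is (A).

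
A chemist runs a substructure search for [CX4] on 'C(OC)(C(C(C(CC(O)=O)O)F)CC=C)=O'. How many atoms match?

Check the 16 heavy atoms by environment: 6× C (X4) → match; 4× C (X3) → no; 2× O (X1) → no; 3× O (X2) → no; 1× F (X1) → no.
That gives 6 matching atoms.

6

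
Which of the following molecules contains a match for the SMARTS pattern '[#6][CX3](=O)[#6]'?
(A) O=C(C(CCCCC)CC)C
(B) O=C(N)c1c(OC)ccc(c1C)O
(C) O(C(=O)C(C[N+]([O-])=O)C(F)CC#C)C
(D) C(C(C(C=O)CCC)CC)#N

[#6][CX3](=O)[#6] describes a carbonyl carbon (no H) flanked by two carbons (a ketone).
(A) contains an acetyl/ketone group (-C(=O)CH3), which satisfies every atom and bond constraint.
(B) has a primary amide (-C(=O)NH2) but one neighbour of the carbonyl carbon is N, not C.
(C) has a methyl-ester group (-C(=O)OCH3) but one neighbour of the carbonyl carbon is O, not C.
(D) has an aldehyde (-CHO) but the carbonyl carbon has H1, so it is not flanked by two carbons.
So the answer is (A).

A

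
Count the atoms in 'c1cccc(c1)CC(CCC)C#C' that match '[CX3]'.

0

The query [CX3] means: C with X3: aliphatic carbon with exactly 3 total connections.
Check the 13 heavy atoms by environment: 5× C (X4) → no; 2× C (X2) → no; 6× c (aromatic, X3) → no.
No environment satisfies the query, so 0 matching atoms.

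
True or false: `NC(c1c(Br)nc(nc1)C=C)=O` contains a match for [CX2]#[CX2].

False

The pattern [CX2]#[CX2] describes a carbon-carbon triple bond — an alkyne.
The closest candidate here is a vinyl group (-CH=CH2), but the C=C is a double bond; both carbons are CX3, not CX2. No other fragment satisfies the full query, so there is no match.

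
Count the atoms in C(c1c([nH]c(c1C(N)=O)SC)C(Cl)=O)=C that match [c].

The query [c] means: lowercase c matches aromatic carbon only.
Check the 15 heavy atoms by environment: 1× n (aromatic) → no; 4× c (aromatic) → match; 5× C → no; 2× O → no; 1× Cl → no; 1× N → no; 1× S → no.
That gives 4 matching atoms.

4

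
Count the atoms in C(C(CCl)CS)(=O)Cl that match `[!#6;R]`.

The query [!#6;R] means: non-carbon atom that is part of a ring.
Check the 8 heavy atoms by environment: 4× C (acyclic) → no; 2× Cl (acyclic) → no; 1× O (acyclic) → no; 1× S (acyclic) → no.
No environment satisfies the query, so 0 matching atoms.

0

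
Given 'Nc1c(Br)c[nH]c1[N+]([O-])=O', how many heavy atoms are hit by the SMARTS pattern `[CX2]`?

0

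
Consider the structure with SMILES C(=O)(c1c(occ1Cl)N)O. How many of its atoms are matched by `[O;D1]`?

2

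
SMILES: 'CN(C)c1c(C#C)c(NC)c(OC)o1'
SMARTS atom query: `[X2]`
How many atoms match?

4

The query [X2] means: any atom with exactly two total connections (bonds + H).
Check the 14 heavy atoms by environment: 1× o (aromatic, X2) → match; 4× c (aromatic, X3) → no; 1× O (X2) → match; 4× C (X4) → no; 2× N (X3) → no; 2× C (X2) → match.
Summing the matching environments: 1 + 1 + 2 = 4 matching atoms.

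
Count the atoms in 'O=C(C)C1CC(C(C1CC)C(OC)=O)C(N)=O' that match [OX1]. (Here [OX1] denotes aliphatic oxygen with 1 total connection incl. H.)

3

The query [OX1] means: aliphatic oxygen with one total connection — typically a carbonyl =O or an oxide.
Check the 17 heavy atoms by environment: 9× C (X4) → no; 3× C (X3) → no; 3× O (X1) → match; 1× O (X2) → no; 1× N (X3) → no.
That gives 3 matching atoms.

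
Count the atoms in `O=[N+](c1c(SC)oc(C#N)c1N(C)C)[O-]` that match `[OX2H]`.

0

The query [OX2H] means: aliphatic oxygen with two connections, one of which is H — an -OH oxygen.
Check the 15 heavy atoms by environment: 1× o (aromatic, H0, X2) → no; 4× c (aromatic, H0, X3) → no; 1× N (H0, X3) → no; 3× C (H3, X4) → no; 1× C (H0, X2) → no; 1× N (H0, X1) → no; 1× N (charge +1, H0, X3) → no; 1× O (charge -1, H0, X1) → no; 1× O (H0, X1) → no; 1× S (H0, X2) → no.
No environment satisfies the query, so 0 matching atoms.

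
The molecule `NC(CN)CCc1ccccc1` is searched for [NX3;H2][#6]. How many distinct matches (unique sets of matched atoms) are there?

[NX3;H2][#6] is the SMARTS for a primary amine: a trivalent nitrogen with two H attached to carbon.
The molecule carries 2 separate instances of a primary amino group (-NH2) meeting every constraint; each maps to a distinct set of atoms, giving 2 matches.

2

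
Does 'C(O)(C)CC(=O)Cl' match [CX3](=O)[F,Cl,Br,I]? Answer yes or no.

Yes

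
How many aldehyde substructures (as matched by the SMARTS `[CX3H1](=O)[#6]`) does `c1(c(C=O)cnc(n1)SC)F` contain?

1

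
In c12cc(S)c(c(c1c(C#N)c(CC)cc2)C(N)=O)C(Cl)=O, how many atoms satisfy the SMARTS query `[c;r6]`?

10

The query [c;r6] means: aromatic carbon that belongs to a six-membered ring.
Check the 21 heavy atoms by environment: 10× c (aromatic, in 6-ring) → match; 5× C (acyclic) → no; 2× O (acyclic) → no; 1× Cl (acyclic) → no; 2× N (acyclic) → no; 1× S (acyclic) → no.
That gives 10 matching atoms.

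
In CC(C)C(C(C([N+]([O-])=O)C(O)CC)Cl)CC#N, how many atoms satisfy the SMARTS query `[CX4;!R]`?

10

The query [CX4;!R] means: aliphatic carbon with four total connections, not in a ring.
Check the 17 heavy atoms by environment: 10× C (X4, acyclic) → match; 1× N (charge +1, X3, acyclic) → no; 1× O (charge -1, X1, acyclic) → no; 1× O (X1, acyclic) → no; 1× O (X2, acyclic) → no; 1× C (X2, acyclic) → no; 1× N (X1, acyclic) → no; 1× Cl (X1, acyclic) → no.
That gives 10 matching atoms.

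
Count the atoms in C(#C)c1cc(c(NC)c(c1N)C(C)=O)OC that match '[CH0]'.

2

Check the 16 heavy atoms by environment: 1× c (aromatic, H1) → no; 5× c (aromatic, H0) → no; 2× C (H0) → match; 2× O (H0) → no; 3× C (H3) → no; 1× C (H1) → no; 1× N (H1) → no; 1× N (H2) → no.
That gives 2 matching atoms.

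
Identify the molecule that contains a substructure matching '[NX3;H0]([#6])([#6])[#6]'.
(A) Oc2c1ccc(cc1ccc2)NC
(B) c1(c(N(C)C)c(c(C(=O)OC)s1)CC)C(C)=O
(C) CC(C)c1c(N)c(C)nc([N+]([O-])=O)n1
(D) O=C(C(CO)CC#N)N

B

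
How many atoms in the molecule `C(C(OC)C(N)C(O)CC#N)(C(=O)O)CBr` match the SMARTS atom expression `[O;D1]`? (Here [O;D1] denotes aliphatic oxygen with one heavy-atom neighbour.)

3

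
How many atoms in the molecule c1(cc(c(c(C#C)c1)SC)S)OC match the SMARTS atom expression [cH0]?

4

The query [cH0] means: aromatic carbon with no attached hydrogen (substituted or ring-fusion).
Check the 13 heavy atoms by environment: 4× c (aromatic, H0) → match; 2× c (aromatic, H1) → no; 1× C (H0) → no; 1× C (H1) → no; 1× S (H1) → no; 1× S (H0) → no; 2× C (H3) → no; 1× O (H0) → no.
That gives 4 matching atoms.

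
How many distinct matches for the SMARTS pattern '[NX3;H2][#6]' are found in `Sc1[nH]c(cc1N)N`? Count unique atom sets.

2

[NX3;H2][#6] is the SMARTS for a primary amine: a trivalent nitrogen with two H attached to carbon.
The molecule carries 2 separate instances of a primary amino group (-NH2) meeting every constraint; each maps to a distinct set of atoms, giving 2 matches.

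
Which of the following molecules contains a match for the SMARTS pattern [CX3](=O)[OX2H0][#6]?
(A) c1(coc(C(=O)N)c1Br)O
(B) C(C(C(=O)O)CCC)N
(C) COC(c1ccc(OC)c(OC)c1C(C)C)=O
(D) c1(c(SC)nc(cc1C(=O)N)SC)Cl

[CX3](=O)[OX2H0][#6] describes a carbonyl carbon bonded to an oxygen that is itself bonded to carbon (no H on that O) (an ester).
(A) has a primary amide (-C(=O)NH2) but the carbonyl is bonded to N, not to an O-C linkage.
(B) has a carboxylic acid group (-C(=O)OH) but the singly-bonded O carries H (OX2H1, not H0).
(C) contains a methyl-ester group (-C(=O)OCH3), which satisfies every atom and bond constraint.
(D) has a primary amide (-C(=O)NH2) but the carbonyl is bonded to N, not to an O-C linkage.
So the answer is (C).

C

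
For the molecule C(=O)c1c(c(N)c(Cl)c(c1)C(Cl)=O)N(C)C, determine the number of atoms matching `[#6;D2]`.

2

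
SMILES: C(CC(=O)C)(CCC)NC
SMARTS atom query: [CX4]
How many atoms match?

The query [CX4] means: C with X4: aliphatic carbon with exactly 4 total connections (bonds + H).
Check the 10 heavy atoms by environment: 7× C (X4) → match; 1× C (X3) → no; 1× O (X1) → no; 1× N (X3) → no.
That gives 7 matching atoms.

7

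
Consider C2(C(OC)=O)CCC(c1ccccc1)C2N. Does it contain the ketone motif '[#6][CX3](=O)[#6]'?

No

The pattern [#6][CX3](=O)[#6] describes a carbonyl carbon (no H) flanked by two carbons — a ketone.
The closest candidate here is a methyl-ester group (-C(=O)OCH3), but one neighbour of the carbonyl carbon is O, not C. No other fragment satisfies the full query, so there is no match.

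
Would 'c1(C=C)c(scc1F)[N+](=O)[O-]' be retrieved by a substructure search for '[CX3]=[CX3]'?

Yes

The pattern [CX3]=[CX3] describes a non-aromatic C=C double bond between two sp2 carbons — an alkene.
The molecule carries a vinyl group (-CH=CH2), whose atoms satisfy every constraint of the query, so the pattern matches.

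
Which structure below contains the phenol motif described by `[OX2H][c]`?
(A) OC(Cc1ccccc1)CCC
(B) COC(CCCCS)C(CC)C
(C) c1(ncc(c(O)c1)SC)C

C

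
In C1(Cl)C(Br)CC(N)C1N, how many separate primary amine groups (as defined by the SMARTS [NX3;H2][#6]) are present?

2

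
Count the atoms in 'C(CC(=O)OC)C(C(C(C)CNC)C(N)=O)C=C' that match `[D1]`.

7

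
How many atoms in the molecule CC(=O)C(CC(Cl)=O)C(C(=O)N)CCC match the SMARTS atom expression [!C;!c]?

5

The query [!C;!c] means: neither aliphatic nor aromatic carbon — same as [!#6].
Check the 15 heavy atoms by environment: 10× C → no; 3× O → match; 1× N → match; 1× Cl → match.
Summing the matching environments: 3 + 1 + 1 = 5 matching atoms.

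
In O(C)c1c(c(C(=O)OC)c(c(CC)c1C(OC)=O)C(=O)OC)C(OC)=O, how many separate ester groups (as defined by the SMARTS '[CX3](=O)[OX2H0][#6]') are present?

[CX3](=O)[OX2H0][#6] is the SMARTS for an ester: a carbonyl carbon bonded to an oxygen that is itself bonded to carbon (no H on that O).
The molecule carries 4 separate instances of a methyl-ester group (-C(=O)OCH3) meeting every constraint; each maps to a distinct set of atoms, giving 4 matches.

4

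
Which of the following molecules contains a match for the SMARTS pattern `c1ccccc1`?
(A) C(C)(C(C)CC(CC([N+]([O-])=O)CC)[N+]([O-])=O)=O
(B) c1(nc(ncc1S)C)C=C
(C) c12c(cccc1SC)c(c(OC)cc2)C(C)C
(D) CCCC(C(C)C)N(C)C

C

c1ccccc1 describes six aromatic carbons in a ring (a benzene ring).
(A) has a methyl group (-CH3) but no six-membered all-carbon aromatic ring is present.
(B) has a methyl group (-CH3) but no six-membered all-carbon aromatic ring is present.
(C) contains the required atom environment, so the pattern matches.
(D) has a methyl group (-CH3) but no six-membered all-carbon aromatic ring is present.
So the answer is (C).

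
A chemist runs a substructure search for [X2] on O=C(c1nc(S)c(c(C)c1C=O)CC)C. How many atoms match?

2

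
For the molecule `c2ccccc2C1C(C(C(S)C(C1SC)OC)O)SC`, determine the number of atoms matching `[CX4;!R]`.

The query [CX4;!R] means: aliphatic carbon with four total connections, not in a ring.
Check the 20 heavy atoms by environment: 6× C (X4, in 6-ring) → no; 2× O (X2, acyclic) → no; 3× C (X4, acyclic) → match; 3× S (X2, acyclic) → no; 6× c (aromatic, X3, in 6-ring) → no.
That gives 3 matching atoms.

3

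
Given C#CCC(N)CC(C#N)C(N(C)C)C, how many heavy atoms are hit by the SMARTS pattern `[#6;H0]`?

2

The query [#6;H0] means: any carbon with no attached hydrogen.
Check the 14 heavy atoms by environment: 2× C (H2) → no; 4× C (H1) → no; 3× C (H3) → no; 2× C (H0) → match; 2× N (H0) → no; 1× N (H2) → no.
That gives 2 matching atoms.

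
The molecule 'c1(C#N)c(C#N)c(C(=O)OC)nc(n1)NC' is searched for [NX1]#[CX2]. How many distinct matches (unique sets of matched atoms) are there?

2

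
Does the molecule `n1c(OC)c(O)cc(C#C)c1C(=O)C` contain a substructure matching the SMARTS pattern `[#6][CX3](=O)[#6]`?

Yes

The pattern [#6][CX3](=O)[#6] describes a carbonyl carbon (no H) flanked by two carbons — a ketone.
The molecule carries an acetyl/ketone group (-C(=O)CH3), whose atoms satisfy every constraint of the query, so the pattern matches.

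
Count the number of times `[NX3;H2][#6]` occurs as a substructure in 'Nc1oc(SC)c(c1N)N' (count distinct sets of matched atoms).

3

[NX3;H2][#6] is the SMARTS for a primary amine: a trivalent nitrogen with two H attached to carbon.
The molecule carries 3 separate instances of a primary amino group (-NH2) meeting every constraint; each maps to a distinct set of atoms, giving 3 matches.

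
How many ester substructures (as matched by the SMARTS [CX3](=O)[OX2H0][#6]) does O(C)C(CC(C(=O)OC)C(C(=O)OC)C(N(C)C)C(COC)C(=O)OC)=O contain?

4

[CX3](=O)[OX2H0][#6] is the SMARTS for an ester: a carbonyl carbon bonded to an oxygen that is itself bonded to carbon (no H on that O).
The molecule carries 4 separate instances of a methyl-ester group (-C(=O)OCH3) meeting every constraint; each maps to a distinct set of atoms, giving 4 matches.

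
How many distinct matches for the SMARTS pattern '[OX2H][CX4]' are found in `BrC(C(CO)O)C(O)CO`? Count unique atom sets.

4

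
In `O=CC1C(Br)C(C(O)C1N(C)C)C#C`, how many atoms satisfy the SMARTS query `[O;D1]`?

2

Check the 14 heavy atoms by environment: 5× C (D3) → no; 1× N (D3) → no; 3× C (D1) → no; 2× O (D1) → match; 2× C (D2) → no; 1× Br (D1) → no.
That gives 2 matching atoms.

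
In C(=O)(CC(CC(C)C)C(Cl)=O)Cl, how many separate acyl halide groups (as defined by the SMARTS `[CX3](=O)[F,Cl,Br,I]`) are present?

2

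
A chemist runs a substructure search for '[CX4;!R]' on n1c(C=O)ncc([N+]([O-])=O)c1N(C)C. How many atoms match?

2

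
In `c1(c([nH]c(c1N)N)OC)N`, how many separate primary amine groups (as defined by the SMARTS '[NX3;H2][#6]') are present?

3

[NX3;H2][#6] is the SMARTS for a primary amine: a trivalent nitrogen with two H attached to carbon.
The molecule carries 3 separate instances of a primary amino group (-NH2) meeting every constraint; each maps to a distinct set of atoms, giving 3 matches.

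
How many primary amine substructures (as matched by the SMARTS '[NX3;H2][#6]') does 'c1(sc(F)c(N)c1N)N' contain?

3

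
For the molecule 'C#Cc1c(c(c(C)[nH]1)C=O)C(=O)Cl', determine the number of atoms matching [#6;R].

4

The query [#6;R] means: carbon that is part of a ring.
Check the 13 heavy atoms by environment: 1× n (aromatic, in 5-ring) → no; 4× c (aromatic, in 5-ring) → match; 5× C (acyclic) → no; 2× O (acyclic) → no; 1× Cl (acyclic) → no.
That gives 4 matching atoms.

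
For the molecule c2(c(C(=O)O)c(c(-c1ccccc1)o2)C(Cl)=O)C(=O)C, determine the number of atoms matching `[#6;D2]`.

5

Check the 20 heavy atoms by environment: 1× o (aromatic, D2) → no; 5× c (aromatic, D3) → no; 5× c (aromatic, D2) → match; 3× C (D3) → no; 4× O (D1) → no; 1× C (D1) → no; 1× Cl (D1) → no.
That gives 5 matching atoms.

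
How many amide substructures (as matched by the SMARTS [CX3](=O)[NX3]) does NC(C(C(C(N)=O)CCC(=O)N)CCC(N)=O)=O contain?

[CX3](=O)[NX3] is the SMARTS for an amide: a carbonyl carbon bonded to a trivalent nitrogen.
The molecule carries 4 separate instances of a primary amide (-C(=O)NH2) meeting every constraint; each maps to a distinct set of atoms, giving 4 matches.

4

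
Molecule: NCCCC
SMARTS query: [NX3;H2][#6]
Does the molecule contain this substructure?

Yes

The pattern [NX3;H2][#6] describes a trivalent nitrogen with two H attached to carbon — a primary amine.
The molecule carries a primary amino group (-NH2), whose atoms satisfy every constraint of the query, so the pattern matches.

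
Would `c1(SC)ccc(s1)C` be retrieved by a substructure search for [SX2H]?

No

The pattern [SX2H] describes an aliphatic sulfur with two connections, one being H — a thiol.
The closest candidate here is a methylthio ether (-SCH3), but the sulfur has H0 (bonded to two carbons), not H1. No other fragment satisfies the full query, so there is no match.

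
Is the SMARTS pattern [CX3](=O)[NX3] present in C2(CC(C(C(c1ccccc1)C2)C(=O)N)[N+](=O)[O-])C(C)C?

Yes

The pattern [CX3](=O)[NX3] describes a carbonyl carbon bonded to a trivalent nitrogen — an amide.
The molecule carries a primary amide (-C(=O)NH2), whose atoms satisfy every constraint of the query, so the pattern matches.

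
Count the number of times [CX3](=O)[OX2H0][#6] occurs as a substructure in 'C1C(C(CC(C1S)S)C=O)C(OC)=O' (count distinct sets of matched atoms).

[CX3](=O)[OX2H0][#6] is the SMARTS for an ester: a carbonyl carbon bonded to an oxygen that is itself bonded to carbon (no H on that O).
Exactly one fragment in the molecule meets all constraints, giving 1 match.

1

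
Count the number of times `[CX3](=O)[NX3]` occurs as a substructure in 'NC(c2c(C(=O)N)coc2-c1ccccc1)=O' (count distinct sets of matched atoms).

[CX3](=O)[NX3] is the SMARTS for an amide: a carbonyl carbon bonded to a trivalent nitrogen.
The molecule carries 2 separate instances of a primary amide (-C(=O)NH2) meeting every constraint; each maps to a distinct set of atoms, giving 2 matches.

2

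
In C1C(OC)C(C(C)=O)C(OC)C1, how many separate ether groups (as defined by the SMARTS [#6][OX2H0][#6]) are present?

2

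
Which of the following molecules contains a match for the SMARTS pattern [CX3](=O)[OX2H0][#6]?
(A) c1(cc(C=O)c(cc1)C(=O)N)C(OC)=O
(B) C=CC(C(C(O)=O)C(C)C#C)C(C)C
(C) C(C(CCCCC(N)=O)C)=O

A

[CX3](=O)[OX2H0][#6] describes a carbonyl carbon bonded to an oxygen that is itself bonded to carbon (no H on that O) (an ester).
(A) contains a methyl-ester group (-C(=O)OCH3), which satisfies every atom and bond constraint.
(B) has a carboxylic acid group (-C(=O)OH) but the singly-bonded O carries H (OX2H1, not H0).
(C) has a primary amide (-C(=O)NH2) but the carbonyl is bonded to N, not to an O-C linkage.
So the answer is (A).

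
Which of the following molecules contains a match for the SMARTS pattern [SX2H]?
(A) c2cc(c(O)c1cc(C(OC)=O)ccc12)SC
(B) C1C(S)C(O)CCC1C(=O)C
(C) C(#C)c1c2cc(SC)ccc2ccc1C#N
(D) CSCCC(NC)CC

[SX2H] describes an aliphatic sulfur with two connections, one being H (a thiol).
(A) has a hydroxyl group (-OH) but it is an -OH, not an -SH.
(B) contains a thiol (-SH), which satisfies every atom and bond constraint.
(C) has a methylthio ether (-SCH3) but the sulfur has H0 (bonded to two carbons), not H1.
(D) has a methylthio ether (-SCH3) but the sulfur has H0 (bonded to two carbons), not H1.
So the answer is (B).

B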